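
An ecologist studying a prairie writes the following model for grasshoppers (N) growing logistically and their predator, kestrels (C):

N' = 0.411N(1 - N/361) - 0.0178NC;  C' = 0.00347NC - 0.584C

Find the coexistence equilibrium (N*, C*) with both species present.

From dC/dt = 0 with C > 0: 0.00347N* = 0.584, so N* = 168.
Substitute into dN/dt = 0: 0.411(1 - 168/361) = 0.0178C*.
The bracket is 0.534, giving C* = 0.219/0.0178 = 12.3.

N* ≈ 168, C* ≈ 12.3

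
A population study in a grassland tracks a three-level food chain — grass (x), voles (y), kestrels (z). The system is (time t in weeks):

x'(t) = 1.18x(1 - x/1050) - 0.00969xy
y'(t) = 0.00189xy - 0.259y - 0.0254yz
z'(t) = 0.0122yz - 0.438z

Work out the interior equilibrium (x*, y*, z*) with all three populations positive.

From dz/dt = 0: 0.0122y* = 0.438, so y* = 35.9.
From dx/dt = 0: 1.18(1 - x*/1050) = 0.00969·35.9, giving x* = 1050·(1 - 0.295) = 740.
From dy/dt = 0: 0.00189·740 - 0.259 = 0.0254z*, so z* = 1.14/0.0254 = 44.9.

x* ≈ 740, y* ≈ 35.9, z* ≈ 44.9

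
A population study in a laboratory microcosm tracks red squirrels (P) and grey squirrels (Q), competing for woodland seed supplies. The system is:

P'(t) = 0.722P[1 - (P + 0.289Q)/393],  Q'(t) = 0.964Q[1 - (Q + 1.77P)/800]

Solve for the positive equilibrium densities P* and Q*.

Setting both brackets to zero gives the nullclines P + 0.289Q = 393 and 1.77P + Q = 800.
Substituting Q = 800 - 1.77P into the first: P(1 - 0.289·1.77) = 393 - 0.289·800.
So P* = 162/0.488 = 331, and then Q* = 800 - 1.77·331 = 214.

P* ≈ 331, Q* ≈ 214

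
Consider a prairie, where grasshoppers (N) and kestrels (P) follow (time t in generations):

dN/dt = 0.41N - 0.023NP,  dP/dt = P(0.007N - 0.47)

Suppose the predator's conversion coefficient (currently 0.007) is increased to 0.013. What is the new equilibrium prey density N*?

N* ≈ 36.2

At the interior fixed point, setting dP/dt = 0 with P > 0 fixes N* = (predator death rate)/(NP coefficient) — independent of the other coefficients.
With the change, N* = 0.47/0.013 = 36.2; it falls from 67.1.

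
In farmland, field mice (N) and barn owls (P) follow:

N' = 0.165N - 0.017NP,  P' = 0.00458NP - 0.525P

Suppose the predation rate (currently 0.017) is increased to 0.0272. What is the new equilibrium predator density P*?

At the interior fixed point, setting dN/dt = 0 with N > 0 fixes P* = (prey growth rate)/(NP coefficient) — independent of the other coefficients.
With the change, P* = 0.165/0.0272 = 6.07; it falls from 9.71.

P* ≈ 6.07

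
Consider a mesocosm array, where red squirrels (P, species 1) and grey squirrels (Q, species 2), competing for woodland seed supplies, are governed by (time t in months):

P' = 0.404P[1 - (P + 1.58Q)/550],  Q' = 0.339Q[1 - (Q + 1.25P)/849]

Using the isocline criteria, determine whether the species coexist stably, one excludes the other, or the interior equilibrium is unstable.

Compare the nullcline intercepts: K1/α12 = 550/1.58 = 348 < K2 = 849; K2/α21 = 849/1.25 = 679 > K1 = 550.
Since the inequalities point opposite ways, species 2 can invade but species 1 cannot.

species 2 excludes species 1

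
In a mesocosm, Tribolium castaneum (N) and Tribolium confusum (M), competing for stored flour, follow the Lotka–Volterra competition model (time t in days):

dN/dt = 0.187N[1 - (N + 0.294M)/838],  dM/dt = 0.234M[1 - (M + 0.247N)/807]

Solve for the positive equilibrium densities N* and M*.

Setting both brackets to zero gives the nullclines N + 0.294M = 838 and 0.247N + M = 807.
Substituting M = 807 - 0.247N into the first: N(1 - 0.294·0.247) = 838 - 0.294·807.
So N* = 601/0.927 = 648, and then M* = 807 - 0.247·648 = 647.

N* ≈ 648, M* ≈ 647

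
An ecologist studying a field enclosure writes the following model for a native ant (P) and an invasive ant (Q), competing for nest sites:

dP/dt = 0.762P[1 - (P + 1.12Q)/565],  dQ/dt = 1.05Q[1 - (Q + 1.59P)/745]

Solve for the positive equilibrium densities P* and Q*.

P* ≈ 345, Q* ≈ 196

Setting both brackets to zero gives the nullclines P + 1.12Q = 565 and 1.59P + Q = 745.
Substituting Q = 745 - 1.59P into the first: P(1 - 1.12·1.59) = 565 - 1.12·745.
So P* = -269/-0.781 = 345, and then Q* = 745 - 1.59·345 = 196.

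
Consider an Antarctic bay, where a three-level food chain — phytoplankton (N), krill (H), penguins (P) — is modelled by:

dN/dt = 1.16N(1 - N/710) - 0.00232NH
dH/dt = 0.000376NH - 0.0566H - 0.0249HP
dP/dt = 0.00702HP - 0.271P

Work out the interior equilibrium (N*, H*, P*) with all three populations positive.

From dP/dt = 0: 0.00702H* = 0.271, so H* = 38.6.
From dN/dt = 0: 1.16(1 - N*/710) = 0.00232·38.6, giving N* = 710·(1 - 0.0772) = 655.
From dH/dt = 0: 0.000376·655 - 0.0566 = 0.0249P*, so P* = 0.19/0.0249 = 7.62.

N* ≈ 655, H* ≈ 38.6, P* ≈ 7.62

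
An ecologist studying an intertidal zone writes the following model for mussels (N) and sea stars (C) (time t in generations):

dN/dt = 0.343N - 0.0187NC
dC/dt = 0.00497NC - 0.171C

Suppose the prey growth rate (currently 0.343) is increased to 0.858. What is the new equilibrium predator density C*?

C* ≈ 45.9

At the interior fixed point, setting dN/dt = 0 with N > 0 fixes C* = (prey growth rate)/(NC coefficient) — independent of the other coefficients.
With the change, C* = 0.858/0.0187 = 45.9; it rises from 18.3.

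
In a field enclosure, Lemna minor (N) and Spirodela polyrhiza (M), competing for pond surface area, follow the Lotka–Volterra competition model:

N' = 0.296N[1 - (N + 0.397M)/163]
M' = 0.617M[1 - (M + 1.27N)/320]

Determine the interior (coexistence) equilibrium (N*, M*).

N* ≈ 72.5, M* ≈ 228

Setting both brackets to zero gives the nullclines N + 0.397M = 163 and 1.27N + M = 320.
Substituting M = 320 - 1.27N into the first: N(1 - 0.397·1.27) = 163 - 0.397·320.
So N* = 36/0.496 = 72.5, and then M* = 320 - 1.27·72.5 = 228.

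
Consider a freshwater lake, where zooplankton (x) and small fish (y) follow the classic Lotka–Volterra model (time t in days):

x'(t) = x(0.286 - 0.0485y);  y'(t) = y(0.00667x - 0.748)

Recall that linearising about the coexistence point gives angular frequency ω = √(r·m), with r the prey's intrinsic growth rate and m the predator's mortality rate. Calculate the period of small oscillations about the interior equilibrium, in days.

Here r = 0.286 and m = 0.748, so r·m = 0.214.
ω = √0.214 = 0.463 per day, hence T = 2π/ω ≈ 13.6 days.

T ≈ 13.6 days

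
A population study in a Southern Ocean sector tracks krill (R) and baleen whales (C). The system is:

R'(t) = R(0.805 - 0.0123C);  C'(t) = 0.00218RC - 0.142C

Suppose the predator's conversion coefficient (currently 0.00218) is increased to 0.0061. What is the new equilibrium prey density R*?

At the interior fixed point, setting dC/dt = 0 with C > 0 fixes R* = (predator death rate)/(RC coefficient) — independent of the other coefficients.
With the change, R* = 0.142/0.0061 = 23.3; it falls from 65.1.

R* ≈ 23.3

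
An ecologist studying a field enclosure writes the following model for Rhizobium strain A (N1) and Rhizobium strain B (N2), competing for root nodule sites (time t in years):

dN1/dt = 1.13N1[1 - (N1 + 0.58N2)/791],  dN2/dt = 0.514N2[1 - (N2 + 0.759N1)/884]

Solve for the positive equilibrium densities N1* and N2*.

N1* ≈ 497, N2* ≈ 507

Setting both brackets to zero gives the nullclines N1 + 0.58N2 = 791 and 0.759N1 + N2 = 884.
Substituting N2 = 884 - 0.759N1 into the first: N1(1 - 0.58·0.759) = 791 - 0.58·884.
So N1* = 278/0.56 = 497, and then N2* = 884 - 0.759·497 = 507.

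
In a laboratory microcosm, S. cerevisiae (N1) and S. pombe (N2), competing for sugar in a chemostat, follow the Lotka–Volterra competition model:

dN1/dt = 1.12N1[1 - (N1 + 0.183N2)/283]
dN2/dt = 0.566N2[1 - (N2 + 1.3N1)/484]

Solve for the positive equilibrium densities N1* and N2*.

Setting both brackets to zero gives the nullclines N1 + 0.183N2 = 283 and 1.3N1 + N2 = 484.
Substituting N2 = 484 - 1.3N1 into the first: N1(1 - 0.183·1.3) = 283 - 0.183·484.
So N1* = 194/0.762 = 255, and then N2* = 484 - 1.3·255 = 152.

N1* ≈ 255, N2* ≈ 152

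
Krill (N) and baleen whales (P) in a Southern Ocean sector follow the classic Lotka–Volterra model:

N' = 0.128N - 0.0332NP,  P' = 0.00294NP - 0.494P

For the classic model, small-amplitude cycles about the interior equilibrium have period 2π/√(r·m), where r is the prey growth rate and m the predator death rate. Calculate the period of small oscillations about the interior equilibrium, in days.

Here r = 0.128 and m = 0.494, so r·m = 0.0632.
ω = √0.0632 = 0.251 per day, hence T = 2π/ω ≈ 25 days.

T ≈ 25 days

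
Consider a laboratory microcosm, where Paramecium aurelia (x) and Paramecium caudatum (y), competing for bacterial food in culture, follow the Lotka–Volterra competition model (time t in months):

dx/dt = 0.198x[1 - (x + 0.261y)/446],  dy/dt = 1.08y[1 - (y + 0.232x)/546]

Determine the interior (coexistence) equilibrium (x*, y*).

Setting both brackets to zero gives the nullclines x + 0.261y = 446 and 0.232x + y = 546.
Substituting y = 546 - 0.232x into the first: x(1 - 0.261·0.232) = 446 - 0.261·546.
So x* = 303/0.939 = 323, and then y* = 546 - 0.232·323 = 471.

x* ≈ 323, y* ≈ 471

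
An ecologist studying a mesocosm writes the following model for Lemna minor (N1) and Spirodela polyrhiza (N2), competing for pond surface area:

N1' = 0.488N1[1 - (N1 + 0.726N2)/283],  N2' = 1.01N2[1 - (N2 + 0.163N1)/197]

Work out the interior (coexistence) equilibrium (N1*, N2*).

Setting both brackets to zero gives the nullclines N1 + 0.726N2 = 283 and 0.163N1 + N2 = 197.
Substituting N2 = 197 - 0.163N1 into the first: N1(1 - 0.726·0.163) = 283 - 0.726·197.
So N1* = 140/0.882 = 159, and then N2* = 197 - 0.163·159 = 171.

N1* ≈ 159, N2* ≈ 171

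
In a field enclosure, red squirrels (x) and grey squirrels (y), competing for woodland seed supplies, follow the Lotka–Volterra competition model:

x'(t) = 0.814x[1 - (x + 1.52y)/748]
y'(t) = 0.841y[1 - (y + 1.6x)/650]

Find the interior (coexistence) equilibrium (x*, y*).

Setting both brackets to zero gives the nullclines x + 1.52y = 748 and 1.6x + y = 650.
Substituting y = 650 - 1.6x into the first: x(1 - 1.52·1.6) = 748 - 1.52·650.
So x* = -240/-1.43 = 168, and then y* = 650 - 1.6·168 = 382.

x* ≈ 168, y* ≈ 382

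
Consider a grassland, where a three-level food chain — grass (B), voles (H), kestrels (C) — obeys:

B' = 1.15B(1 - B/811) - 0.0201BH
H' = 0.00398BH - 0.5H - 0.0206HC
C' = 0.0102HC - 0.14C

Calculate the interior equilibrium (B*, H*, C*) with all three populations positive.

From dC/dt = 0: 0.0102H* = 0.14, so H* = 13.7.
From dB/dt = 0: 1.15(1 - B*/811) = 0.0201·13.7, giving B* = 811·(1 - 0.24) = 616.
From dH/dt = 0: 0.00398·616 - 0.5 = 0.0206C*, so C* = 1.95/0.0206 = 94.8.

B* ≈ 616, H* ≈ 13.7, C* ≈ 94.8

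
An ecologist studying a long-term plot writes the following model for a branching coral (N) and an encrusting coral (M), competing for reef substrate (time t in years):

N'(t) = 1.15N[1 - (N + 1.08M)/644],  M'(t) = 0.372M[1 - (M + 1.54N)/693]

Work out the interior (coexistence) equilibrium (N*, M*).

N* ≈ 157, M* ≈ 450

Setting both brackets to zero gives the nullclines N + 1.08M = 644 and 1.54N + M = 693.
Substituting M = 693 - 1.54N into the first: N(1 - 1.08·1.54) = 644 - 1.08·693.
So N* = -104/-0.663 = 157, and then M* = 693 - 1.54·157 = 450.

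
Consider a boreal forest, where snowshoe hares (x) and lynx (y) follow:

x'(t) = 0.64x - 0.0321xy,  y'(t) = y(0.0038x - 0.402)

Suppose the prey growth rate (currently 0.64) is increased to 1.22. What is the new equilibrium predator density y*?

At the interior fixed point, setting dx/dt = 0 with x > 0 fixes y* = (prey growth rate)/(xy coefficient) — independent of the other coefficients.
With the change, y* = 1.22/0.0321 = 38; it rises from 19.9.

y* ≈ 38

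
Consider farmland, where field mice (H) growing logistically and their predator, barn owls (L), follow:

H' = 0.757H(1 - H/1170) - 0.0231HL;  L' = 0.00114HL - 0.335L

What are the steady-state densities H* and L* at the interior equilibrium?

H* ≈ 294, L* ≈ 24.5

From dL/dt = 0 with L > 0: 0.00114H* = 0.335, so H* = 294.
Substitute into dH/dt = 0: 0.757(1 - 294/1170) = 0.0231L*.
The bracket is 0.749, giving L* = 0.567/0.0231 = 24.5.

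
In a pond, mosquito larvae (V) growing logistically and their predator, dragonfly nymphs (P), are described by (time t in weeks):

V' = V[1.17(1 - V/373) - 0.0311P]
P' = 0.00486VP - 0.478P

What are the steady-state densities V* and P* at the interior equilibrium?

From dP/dt = 0 with P > 0: 0.00486V* = 0.478, so V* = 98.4.
Substitute into dV/dt = 0: 1.17(1 - 98.4/373) = 0.0311P*.
The bracket is 0.736, giving P* = 0.861/0.0311 = 27.7.

V* ≈ 98.4, P* ≈ 27.7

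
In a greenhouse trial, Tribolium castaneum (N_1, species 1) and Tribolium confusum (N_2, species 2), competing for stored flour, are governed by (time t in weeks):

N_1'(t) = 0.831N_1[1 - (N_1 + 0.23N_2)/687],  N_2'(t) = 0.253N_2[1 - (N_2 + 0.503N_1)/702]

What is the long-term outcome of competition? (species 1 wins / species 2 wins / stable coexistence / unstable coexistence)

Compare the nullcline intercepts: K1/α12 = 687/0.23 = 2990 > K2 = 702; K2/α21 = 702/0.503 = 1400 > K1 = 687.
Since both inequalities hold, each species can invade when rare, so the interior equilibrium is stable.

stable coexistence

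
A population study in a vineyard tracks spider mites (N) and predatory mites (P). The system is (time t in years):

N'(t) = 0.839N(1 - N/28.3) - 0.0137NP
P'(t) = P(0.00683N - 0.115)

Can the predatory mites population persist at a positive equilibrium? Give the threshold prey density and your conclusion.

Threshold N = 16.8; K > 16.8, so yes, the predator persists.

The predator equation gives dP/dt > 0 only when N > 0.115/0.00683 = 16.8.
Without the predator, N → K = 28.3. Since 28.3 > 16.8, the predator can invade and persist.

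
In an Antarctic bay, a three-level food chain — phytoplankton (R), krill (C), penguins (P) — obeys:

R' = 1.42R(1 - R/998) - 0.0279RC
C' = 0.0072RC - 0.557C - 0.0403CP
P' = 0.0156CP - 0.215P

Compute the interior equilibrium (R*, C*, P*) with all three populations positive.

From dP/dt = 0: 0.0156C* = 0.215, so C* = 13.8.
From dR/dt = 0: 1.42(1 - R*/998) = 0.0279·13.8, giving R* = 998·(1 - 0.271) = 728.
From dC/dt = 0: 0.0072·728 - 0.557 = 0.0403P*, so P* = 4.68/0.0403 = 116.

R* ≈ 728, C* ≈ 13.8, P* ≈ 116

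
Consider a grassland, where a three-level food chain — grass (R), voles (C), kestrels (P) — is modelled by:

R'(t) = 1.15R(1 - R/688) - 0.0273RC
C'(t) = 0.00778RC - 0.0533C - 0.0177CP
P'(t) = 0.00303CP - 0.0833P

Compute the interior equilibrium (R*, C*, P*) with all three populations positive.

From dP/dt = 0: 0.00303C* = 0.0833, so C* = 27.5.
From dR/dt = 0: 1.15(1 - R*/688) = 0.0273·27.5, giving R* = 688·(1 - 0.653) = 239.
From dC/dt = 0: 0.00778·239 - 0.0533 = 0.0177P*, so P* = 1.81/0.0177 = 102.

R* ≈ 239, C* ≈ 27.5, P* ≈ 102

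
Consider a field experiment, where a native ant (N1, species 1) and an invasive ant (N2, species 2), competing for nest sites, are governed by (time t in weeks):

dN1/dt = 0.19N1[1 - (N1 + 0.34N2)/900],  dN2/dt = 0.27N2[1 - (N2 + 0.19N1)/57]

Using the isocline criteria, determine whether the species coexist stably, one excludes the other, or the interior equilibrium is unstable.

Compare the nullcline intercepts: K1/α12 = 900/0.34 = 2650 > K2 = 57; K2/α21 = 57/0.19 = 300 < K1 = 900.
Since the inequalities point opposite ways, species 1 can invade but species 2 cannot.

species 1 excludes species 2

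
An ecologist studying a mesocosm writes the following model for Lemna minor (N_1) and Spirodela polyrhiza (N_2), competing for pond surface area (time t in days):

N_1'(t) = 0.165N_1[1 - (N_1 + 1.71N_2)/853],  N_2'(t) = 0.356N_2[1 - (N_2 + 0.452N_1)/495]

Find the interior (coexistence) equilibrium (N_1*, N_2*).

N_1* ≈ 28.8, N_2* ≈ 482

Setting both brackets to zero gives the nullclines N_1 + 1.71N_2 = 853 and 0.452N_1 + N_2 = 495.
Substituting N_2 = 495 - 0.452N_1 into the first: N_1(1 - 1.71·0.452) = 853 - 1.71·495.
So N_1* = 6.55/0.227 = 28.8, and then N_2* = 495 - 0.452·28.8 = 482.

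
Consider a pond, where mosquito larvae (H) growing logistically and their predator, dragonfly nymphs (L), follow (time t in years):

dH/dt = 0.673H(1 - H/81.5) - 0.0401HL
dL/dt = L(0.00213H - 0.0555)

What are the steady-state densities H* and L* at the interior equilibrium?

From dL/dt = 0 with L > 0: 0.00213H* = 0.0555, so H* = 26.1.
Substitute into dH/dt = 0: 0.673(1 - 26.1/81.5) = 0.0401L*.
The bracket is 0.68, giving L* = 0.458/0.0401 = 11.4.

H* ≈ 26.1, L* ≈ 11.4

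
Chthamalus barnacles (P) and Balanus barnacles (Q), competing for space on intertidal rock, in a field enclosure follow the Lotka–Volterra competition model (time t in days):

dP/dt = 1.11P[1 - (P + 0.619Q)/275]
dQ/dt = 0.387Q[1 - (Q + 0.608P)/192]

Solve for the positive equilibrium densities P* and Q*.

Setting both brackets to zero gives the nullclines P + 0.619Q = 275 and 0.608P + Q = 192.
Substituting Q = 192 - 0.608P into the first: P(1 - 0.619·0.608) = 275 - 0.619·192.
So P* = 156/0.624 = 250, and then Q* = 192 - 0.608·250 = 39.8.

P* ≈ 250, Q* ≈ 39.8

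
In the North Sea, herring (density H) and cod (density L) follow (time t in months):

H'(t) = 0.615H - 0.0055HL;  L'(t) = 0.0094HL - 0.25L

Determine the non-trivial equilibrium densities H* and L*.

H* ≈ 26.6, L* ≈ 112

Set dL/dt = 0 with L > 0: 0.0094H - 0.25 = 0, so H* = 0.25/0.0094 = 26.6.
Set dH/dt = 0 with H > 0: 0.615 - 0.0055L = 0, so L* = 0.615/0.0055 = 112.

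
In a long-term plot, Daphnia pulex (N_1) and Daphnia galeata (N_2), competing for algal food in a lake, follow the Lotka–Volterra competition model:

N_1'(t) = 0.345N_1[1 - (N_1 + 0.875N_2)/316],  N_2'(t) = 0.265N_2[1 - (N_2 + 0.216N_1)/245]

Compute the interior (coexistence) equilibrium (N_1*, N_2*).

Setting both brackets to zero gives the nullclines N_1 + 0.875N_2 = 316 and 0.216N_1 + N_2 = 245.
Substituting N_2 = 245 - 0.216N_1 into the first: N_1(1 - 0.875·0.216) = 316 - 0.875·245.
So N_1* = 102/0.811 = 125, and then N_2* = 245 - 0.216·125 = 218.

N_1* ≈ 125, N_2* ≈ 218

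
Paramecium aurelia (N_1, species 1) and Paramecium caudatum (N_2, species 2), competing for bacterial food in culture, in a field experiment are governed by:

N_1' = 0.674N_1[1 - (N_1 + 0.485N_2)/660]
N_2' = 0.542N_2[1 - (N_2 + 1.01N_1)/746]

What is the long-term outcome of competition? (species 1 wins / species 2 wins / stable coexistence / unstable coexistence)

Compare the nullcline intercepts: K1/α12 = 660/0.485 = 1360 > K2 = 746; K2/α21 = 746/1.01 = 739 > K1 = 660.
Since both inequalities hold, each species can invade when rare, so the interior equilibrium is stable.

stable coexistence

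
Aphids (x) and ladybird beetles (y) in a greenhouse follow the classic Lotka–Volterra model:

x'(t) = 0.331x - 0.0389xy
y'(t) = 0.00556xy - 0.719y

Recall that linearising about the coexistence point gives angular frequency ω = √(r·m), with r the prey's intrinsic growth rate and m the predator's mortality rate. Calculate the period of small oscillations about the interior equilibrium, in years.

Here r = 0.331 and m = 0.719, so r·m = 0.238.
ω = √0.238 = 0.488 per year, hence T = 2π/ω ≈ 12.9 years.

T ≈ 12.9 years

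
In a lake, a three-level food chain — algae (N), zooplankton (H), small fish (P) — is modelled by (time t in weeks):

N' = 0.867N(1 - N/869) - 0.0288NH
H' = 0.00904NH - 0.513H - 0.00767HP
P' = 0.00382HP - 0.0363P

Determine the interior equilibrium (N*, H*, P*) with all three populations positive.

N* ≈ 595, H* ≈ 9.5, P* ≈ 634

From dP/dt = 0: 0.00382H* = 0.0363, so H* = 9.5.
From dN/dt = 0: 0.867(1 - N*/869) = 0.0288·9.5, giving N* = 869·(1 - 0.316) = 595.
From dH/dt = 0: 0.00904·595 - 0.513 = 0.00767P*, so P* = 4.86/0.00767 = 634.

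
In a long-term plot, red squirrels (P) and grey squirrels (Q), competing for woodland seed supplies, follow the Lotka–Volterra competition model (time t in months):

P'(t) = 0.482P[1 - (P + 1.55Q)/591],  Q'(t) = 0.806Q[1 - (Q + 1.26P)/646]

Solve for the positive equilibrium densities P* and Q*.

Setting both brackets to zero gives the nullclines P + 1.55Q = 591 and 1.26P + Q = 646.
Substituting Q = 646 - 1.26P into the first: P(1 - 1.55·1.26) = 591 - 1.55·646.
So P* = -410/-0.953 = 431, and then Q* = 646 - 1.26·431 = 104.

P* ≈ 431, Q* ≈ 104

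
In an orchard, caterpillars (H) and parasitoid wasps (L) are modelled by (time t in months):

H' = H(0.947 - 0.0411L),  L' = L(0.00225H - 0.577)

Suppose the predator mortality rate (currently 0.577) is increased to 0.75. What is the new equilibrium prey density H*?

H* ≈ 333

At the interior fixed point, setting dL/dt = 0 with L > 0 fixes H* = (predator death rate)/(HL coefficient) — independent of the other coefficients.
With the change, H* = 0.75/0.00225 = 333; it rises from 256.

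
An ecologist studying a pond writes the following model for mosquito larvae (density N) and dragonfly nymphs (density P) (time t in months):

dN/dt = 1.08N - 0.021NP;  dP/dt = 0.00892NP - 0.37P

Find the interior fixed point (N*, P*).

Set dP/dt = 0 with P > 0: 0.00892N - 0.37 = 0, so N* = 0.37/0.00892 = 41.5.
Set dN/dt = 0 with N > 0: 1.08 - 0.021P = 0, so P* = 1.08/0.021 = 51.4.

N* ≈ 41.5, P* ≈ 51.4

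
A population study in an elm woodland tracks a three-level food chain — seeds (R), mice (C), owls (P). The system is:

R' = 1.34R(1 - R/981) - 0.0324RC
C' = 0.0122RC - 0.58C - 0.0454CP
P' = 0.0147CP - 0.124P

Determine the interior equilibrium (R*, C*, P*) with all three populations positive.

From dP/dt = 0: 0.0147C* = 0.124, so C* = 8.44.
From dR/dt = 0: 1.34(1 - R*/981) = 0.0324·8.44, giving R* = 981·(1 - 0.204) = 781.
From dC/dt = 0: 0.0122·781 - 0.58 = 0.0454P*, so P* = 8.95/0.0454 = 197.

R* ≈ 781, C* ≈ 8.44, P* ≈ 197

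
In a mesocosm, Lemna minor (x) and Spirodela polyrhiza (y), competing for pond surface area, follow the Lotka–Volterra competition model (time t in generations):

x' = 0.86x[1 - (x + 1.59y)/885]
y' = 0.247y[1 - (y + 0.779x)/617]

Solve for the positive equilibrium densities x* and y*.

x* ≈ 402, y* ≈ 303

Setting both brackets to zero gives the nullclines x + 1.59y = 885 and 0.779x + y = 617.
Substituting y = 617 - 0.779x into the first: x(1 - 1.59·0.779) = 885 - 1.59·617.
So x* = -96/-0.239 = 402, and then y* = 617 - 0.779·402 = 303.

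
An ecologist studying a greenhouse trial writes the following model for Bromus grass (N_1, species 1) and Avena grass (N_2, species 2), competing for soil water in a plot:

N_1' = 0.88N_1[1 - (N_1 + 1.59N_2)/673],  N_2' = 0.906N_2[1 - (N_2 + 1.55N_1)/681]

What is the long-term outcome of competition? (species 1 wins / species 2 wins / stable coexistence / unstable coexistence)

unstable coexistence (outcome depends on initial conditions)

Compare the nullcline intercepts: K1/α12 = 673/1.59 = 423 < K2 = 681; K2/α21 = 681/1.55 = 439 < K1 = 673.
Since both are reversed, neither can invade when rare; the interior point is a saddle.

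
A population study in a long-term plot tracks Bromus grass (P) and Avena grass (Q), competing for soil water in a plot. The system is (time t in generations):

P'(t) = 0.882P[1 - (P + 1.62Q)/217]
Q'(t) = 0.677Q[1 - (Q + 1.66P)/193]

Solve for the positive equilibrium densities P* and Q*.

P* ≈ 56.6, Q* ≈ 99

Setting both brackets to zero gives the nullclines P + 1.62Q = 217 and 1.66P + Q = 193.
Substituting Q = 193 - 1.66P into the first: P(1 - 1.62·1.66) = 217 - 1.62·193.
So P* = -95.7/-1.69 = 56.6, and then Q* = 193 - 1.66·56.6 = 99.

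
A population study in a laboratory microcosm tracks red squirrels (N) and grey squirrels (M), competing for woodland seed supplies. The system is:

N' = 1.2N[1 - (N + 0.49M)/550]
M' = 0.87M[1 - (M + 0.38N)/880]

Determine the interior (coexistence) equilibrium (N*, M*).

N* ≈ 146, M* ≈ 825

Setting both brackets to zero gives the nullclines N + 0.49M = 550 and 0.38N + M = 880.
Substituting M = 880 - 0.38N into the first: N(1 - 0.49·0.38) = 550 - 0.49·880.
So N* = 119/0.814 = 146, and then M* = 880 - 0.38·146 = 825.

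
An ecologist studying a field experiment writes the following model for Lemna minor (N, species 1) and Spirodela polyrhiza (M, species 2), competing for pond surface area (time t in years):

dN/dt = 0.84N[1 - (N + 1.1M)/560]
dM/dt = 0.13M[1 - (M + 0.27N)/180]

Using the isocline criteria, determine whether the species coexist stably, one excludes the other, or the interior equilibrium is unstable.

stable coexistence

Compare the nullcline intercepts: K1/α12 = 560/1.1 = 509 > K2 = 180; K2/α21 = 180/0.27 = 667 > K1 = 560.
Since both inequalities hold, each species can invade when rare, so the interior equilibrium is stable.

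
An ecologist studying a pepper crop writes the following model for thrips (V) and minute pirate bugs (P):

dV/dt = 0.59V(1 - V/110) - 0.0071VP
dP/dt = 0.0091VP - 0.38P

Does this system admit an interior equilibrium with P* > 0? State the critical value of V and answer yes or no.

The predator equation gives dP/dt > 0 only when V > 0.38/0.0091 = 41.8.
Without the predator, V → K = 110. Since 110 > 41.8, the predator can invade and persist.

Threshold V = 41.8; K > 41.8, so yes, the predator persists.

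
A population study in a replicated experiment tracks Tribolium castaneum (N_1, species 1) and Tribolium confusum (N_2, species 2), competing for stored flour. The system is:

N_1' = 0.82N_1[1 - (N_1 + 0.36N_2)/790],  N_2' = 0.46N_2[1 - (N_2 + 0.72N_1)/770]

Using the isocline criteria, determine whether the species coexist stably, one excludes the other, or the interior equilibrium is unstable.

Compare the nullcline intercepts: K1/α12 = 790/0.36 = 2190 > K2 = 770; K2/α21 = 770/0.72 = 1070 > K1 = 790.
Since both inequalities hold, each species can invade when rare, so the interior equilibrium is stable.

stable coexistence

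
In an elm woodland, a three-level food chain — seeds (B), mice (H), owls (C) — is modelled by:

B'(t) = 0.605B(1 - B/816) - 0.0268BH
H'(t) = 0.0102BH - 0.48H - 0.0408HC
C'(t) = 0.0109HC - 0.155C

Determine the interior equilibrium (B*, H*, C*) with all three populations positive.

B* ≈ 302, H* ≈ 14.2, C* ≈ 63.7

From dC/dt = 0: 0.0109H* = 0.155, so H* = 14.2.
From dB/dt = 0: 0.605(1 - B*/816) = 0.0268·14.2, giving B* = 816·(1 - 0.63) = 302.
From dH/dt = 0: 0.0102·302 - 0.48 = 0.0408C*, so C* = 2.6/0.0408 = 63.7.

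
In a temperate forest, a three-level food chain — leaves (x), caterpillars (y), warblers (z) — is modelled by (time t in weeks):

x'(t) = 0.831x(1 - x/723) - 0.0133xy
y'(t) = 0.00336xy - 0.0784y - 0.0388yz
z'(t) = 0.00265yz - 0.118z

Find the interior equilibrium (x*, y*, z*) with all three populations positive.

From dz/dt = 0: 0.00265y* = 0.118, so y* = 44.5.
From dx/dt = 0: 0.831(1 - x*/723) = 0.0133·44.5, giving x* = 723·(1 - 0.713) = 208.
From dy/dt = 0: 0.00336·208 - 0.0784 = 0.0388z*, so z* = 0.62/0.0388 = 16.

x* ≈ 208, y* ≈ 44.5, z* ≈ 16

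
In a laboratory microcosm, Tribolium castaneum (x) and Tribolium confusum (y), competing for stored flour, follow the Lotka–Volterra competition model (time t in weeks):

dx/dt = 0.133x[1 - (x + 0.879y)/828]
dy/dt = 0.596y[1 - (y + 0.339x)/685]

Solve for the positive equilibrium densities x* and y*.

x* ≈ 322, y* ≈ 576

Setting both brackets to zero gives the nullclines x + 0.879y = 828 and 0.339x + y = 685.
Substituting y = 685 - 0.339x into the first: x(1 - 0.879·0.339) = 828 - 0.879·685.
So x* = 226/0.702 = 322, and then y* = 685 - 0.339·322 = 576.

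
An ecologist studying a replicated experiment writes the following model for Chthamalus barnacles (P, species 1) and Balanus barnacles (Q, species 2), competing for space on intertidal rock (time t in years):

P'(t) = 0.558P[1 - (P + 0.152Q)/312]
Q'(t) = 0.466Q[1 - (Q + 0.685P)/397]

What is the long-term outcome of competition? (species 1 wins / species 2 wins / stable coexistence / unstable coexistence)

Compare the nullcline intercepts: K1/α12 = 312/0.152 = 2050 > K2 = 397; K2/α21 = 397/0.685 = 580 > K1 = 312.
Since both inequalities hold, each species can invade when rare, so the interior equilibrium is stable.

stable coexistence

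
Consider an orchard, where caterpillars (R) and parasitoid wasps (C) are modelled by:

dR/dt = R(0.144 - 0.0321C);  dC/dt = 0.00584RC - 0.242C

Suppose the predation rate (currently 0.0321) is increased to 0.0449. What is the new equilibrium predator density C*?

C* ≈ 3.21

At the interior fixed point, setting dR/dt = 0 with R > 0 fixes C* = (prey growth rate)/(RC coefficient) — independent of the other coefficients.
With the change, C* = 0.144/0.0449 = 3.21; it falls from 4.49.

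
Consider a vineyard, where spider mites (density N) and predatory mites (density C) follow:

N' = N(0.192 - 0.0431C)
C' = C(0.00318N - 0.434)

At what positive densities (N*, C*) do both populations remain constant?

Set dC/dt = 0 with C > 0: 0.00318N - 0.434 = 0, so N* = 0.434/0.00318 = 136.
Set dN/dt = 0 with N > 0: 0.192 - 0.0431C = 0, so C* = 0.192/0.0431 = 4.45.

N* ≈ 136, C* ≈ 4.45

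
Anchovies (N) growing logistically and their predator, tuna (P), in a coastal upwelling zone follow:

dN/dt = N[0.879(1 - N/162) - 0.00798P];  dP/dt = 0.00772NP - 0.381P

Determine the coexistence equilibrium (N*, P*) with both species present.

From dP/dt = 0 with P > 0: 0.00772N* = 0.381, so N* = 49.4.
Substitute into dN/dt = 0: 0.879(1 - 49.4/162) = 0.00798P*.
The bracket is 0.695, giving P* = 0.611/0.00798 = 76.6.

N* ≈ 49.4, P* ≈ 76.6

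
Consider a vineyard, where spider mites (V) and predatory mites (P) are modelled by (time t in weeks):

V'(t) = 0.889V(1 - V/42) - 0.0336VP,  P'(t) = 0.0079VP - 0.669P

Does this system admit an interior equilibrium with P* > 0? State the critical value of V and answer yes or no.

The predator equation gives dP/dt > 0 only when V > 0.669/0.0079 = 84.7.
Without the predator, V → K = 42. Since 42 < 84.7, the predator cannot invade.

Threshold V = 84.7; K < 84.7, so no, the predator goes extinct.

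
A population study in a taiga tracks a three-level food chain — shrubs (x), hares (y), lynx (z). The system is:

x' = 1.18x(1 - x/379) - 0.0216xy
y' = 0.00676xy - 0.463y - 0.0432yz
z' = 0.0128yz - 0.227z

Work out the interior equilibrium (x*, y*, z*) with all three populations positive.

x* ≈ 256, y* ≈ 17.7, z* ≈ 29.3

From dz/dt = 0: 0.0128y* = 0.227, so y* = 17.7.
From dx/dt = 0: 1.18(1 - x*/379) = 0.0216·17.7, giving x* = 379·(1 - 0.325) = 256.
From dy/dt = 0: 0.00676·256 - 0.463 = 0.0432z*, so z* = 1.27/0.0432 = 29.3.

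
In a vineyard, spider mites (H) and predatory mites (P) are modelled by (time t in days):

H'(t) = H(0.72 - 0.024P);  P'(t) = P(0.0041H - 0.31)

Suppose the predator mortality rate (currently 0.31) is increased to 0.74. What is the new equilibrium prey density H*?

At the interior fixed point, setting dP/dt = 0 with P > 0 fixes H* = (predator death rate)/(HP coefficient) — independent of the other coefficients.
With the change, H* = 0.74/0.0041 = 180; it rises from 75.6.

H* ≈ 180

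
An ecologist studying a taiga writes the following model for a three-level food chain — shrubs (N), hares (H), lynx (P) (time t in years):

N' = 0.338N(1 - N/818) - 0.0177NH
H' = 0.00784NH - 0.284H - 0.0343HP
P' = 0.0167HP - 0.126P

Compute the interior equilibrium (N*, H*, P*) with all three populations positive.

N* ≈ 495, H* ≈ 7.54, P* ≈ 105

From dP/dt = 0: 0.0167H* = 0.126, so H* = 7.54.
From dN/dt = 0: 0.338(1 - N*/818) = 0.0177·7.54, giving N* = 818·(1 - 0.395) = 495.
From dH/dt = 0: 0.00784·495 - 0.284 = 0.0343P*, so P* = 3.6/0.0343 = 105.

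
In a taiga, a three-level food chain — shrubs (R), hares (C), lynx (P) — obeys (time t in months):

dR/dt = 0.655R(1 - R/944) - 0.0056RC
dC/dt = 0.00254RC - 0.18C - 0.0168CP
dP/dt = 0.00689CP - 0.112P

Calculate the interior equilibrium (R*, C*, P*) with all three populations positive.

From dP/dt = 0: 0.00689C* = 0.112, so C* = 16.3.
From dR/dt = 0: 0.655(1 - R*/944) = 0.0056·16.3, giving R* = 944·(1 - 0.139) = 813.
From dC/dt = 0: 0.00254·813 - 0.18 = 0.0168P*, so P* = 1.88/0.0168 = 112.

R* ≈ 813, C* ≈ 16.3, P* ≈ 112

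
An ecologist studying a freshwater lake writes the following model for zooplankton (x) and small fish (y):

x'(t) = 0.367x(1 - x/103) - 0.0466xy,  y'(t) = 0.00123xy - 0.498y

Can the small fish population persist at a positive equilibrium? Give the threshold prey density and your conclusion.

Threshold x = 405; K < 405, so no, the predator goes extinct.

The predator equation gives dy/dt > 0 only when x > 0.498/0.00123 = 405.
Without the predator, x → K = 103. Since 103 < 405, the predator cannot invade.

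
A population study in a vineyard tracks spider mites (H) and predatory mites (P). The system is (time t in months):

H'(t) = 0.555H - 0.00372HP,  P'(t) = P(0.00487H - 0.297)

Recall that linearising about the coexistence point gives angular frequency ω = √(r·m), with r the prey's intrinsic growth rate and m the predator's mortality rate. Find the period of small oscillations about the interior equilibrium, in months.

T ≈ 15.5 months

Here r = 0.555 and m = 0.297, so r·m = 0.165.
ω = √0.165 = 0.406 per month, hence T = 2π/ω ≈ 15.5 months.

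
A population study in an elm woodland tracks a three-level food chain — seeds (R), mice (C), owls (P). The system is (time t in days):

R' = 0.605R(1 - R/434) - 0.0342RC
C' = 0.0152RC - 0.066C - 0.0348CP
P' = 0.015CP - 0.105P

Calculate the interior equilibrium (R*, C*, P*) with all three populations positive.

From dP/dt = 0: 0.015C* = 0.105, so C* = 7.
From dR/dt = 0: 0.605(1 - R*/434) = 0.0342·7, giving R* = 434·(1 - 0.396) = 262.
From dC/dt = 0: 0.0152·262 - 0.066 = 0.0348P*, so P* = 3.92/0.0348 = 113.

R* ≈ 262, C* ≈ 7, P* ≈ 113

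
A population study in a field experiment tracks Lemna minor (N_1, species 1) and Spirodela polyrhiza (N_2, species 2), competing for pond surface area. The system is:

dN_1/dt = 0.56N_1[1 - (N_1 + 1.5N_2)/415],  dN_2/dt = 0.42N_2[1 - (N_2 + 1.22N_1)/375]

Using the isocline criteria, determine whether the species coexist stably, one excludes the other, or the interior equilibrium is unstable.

unstable coexistence (outcome depends on initial conditions)

Compare the nullcline intercepts: K1/α12 = 415/1.5 = 277 < K2 = 375; K2/α21 = 375/1.22 = 307 < K1 = 415.
Since both are reversed, neither can invade when rare; the interior point is a saddle.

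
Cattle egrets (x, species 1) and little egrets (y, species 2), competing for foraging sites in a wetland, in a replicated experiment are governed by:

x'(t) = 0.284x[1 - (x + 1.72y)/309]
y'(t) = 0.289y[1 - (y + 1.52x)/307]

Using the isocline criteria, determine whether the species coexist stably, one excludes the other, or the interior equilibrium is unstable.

unstable coexistence (outcome depends on initial conditions)

Compare the nullcline intercepts: K1/α12 = 309/1.72 = 180 < K2 = 307; K2/α21 = 307/1.52 = 202 < K1 = 309.
Since both are reversed, neither can invade when rare; the interior point is a saddle.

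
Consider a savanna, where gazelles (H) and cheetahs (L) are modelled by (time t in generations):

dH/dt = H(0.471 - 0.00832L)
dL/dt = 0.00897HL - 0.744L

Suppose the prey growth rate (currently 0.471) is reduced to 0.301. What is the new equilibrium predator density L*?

At the interior fixed point, setting dH/dt = 0 with H > 0 fixes L* = (prey growth rate)/(HL coefficient) — independent of the other coefficients.
With the change, L* = 0.301/0.00832 = 36.2; it falls from 56.6.

L* ≈ 36.2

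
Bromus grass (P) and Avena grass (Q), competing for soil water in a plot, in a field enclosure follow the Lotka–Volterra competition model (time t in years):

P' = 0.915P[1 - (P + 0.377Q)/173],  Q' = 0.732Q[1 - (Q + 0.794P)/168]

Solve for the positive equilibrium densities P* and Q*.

P* ≈ 157, Q* ≈ 43.7

Setting both brackets to zero gives the nullclines P + 0.377Q = 173 and 0.794P + Q = 168.
Substituting Q = 168 - 0.794P into the first: P(1 - 0.377·0.794) = 173 - 0.377·168.
So P* = 110/0.701 = 157, and then Q* = 168 - 0.794·157 = 43.7.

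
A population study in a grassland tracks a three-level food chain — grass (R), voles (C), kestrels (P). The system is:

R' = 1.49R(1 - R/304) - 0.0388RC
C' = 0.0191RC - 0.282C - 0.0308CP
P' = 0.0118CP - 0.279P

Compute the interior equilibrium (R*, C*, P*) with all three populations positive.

R* ≈ 117, C* ≈ 23.6, P* ≈ 63.3

From dP/dt = 0: 0.0118C* = 0.279, so C* = 23.6.
From dR/dt = 0: 1.49(1 - R*/304) = 0.0388·23.6, giving R* = 304·(1 - 0.616) = 117.
From dC/dt = 0: 0.0191·117 - 0.282 = 0.0308P*, so P* = 1.95/0.0308 = 63.3.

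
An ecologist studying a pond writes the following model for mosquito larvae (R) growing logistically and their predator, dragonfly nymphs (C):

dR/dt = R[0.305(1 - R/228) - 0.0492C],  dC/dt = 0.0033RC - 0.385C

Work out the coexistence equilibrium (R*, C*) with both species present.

R* ≈ 117, C* ≈ 3.03

From dC/dt = 0 with C > 0: 0.0033R* = 0.385, so R* = 117.
Substitute into dR/dt = 0: 0.305(1 - 117/228) = 0.0492C*.
The bracket is 0.488, giving C* = 0.149/0.0492 = 3.03.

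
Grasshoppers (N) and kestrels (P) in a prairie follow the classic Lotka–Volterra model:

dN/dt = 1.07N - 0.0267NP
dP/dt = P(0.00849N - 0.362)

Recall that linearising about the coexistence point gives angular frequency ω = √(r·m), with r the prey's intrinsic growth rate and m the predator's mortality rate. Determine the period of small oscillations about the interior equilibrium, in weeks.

Here r = 1.07 and m = 0.362, so r·m = 0.387.
ω = √0.387 = 0.622 per week, hence T = 2π/ω ≈ 10.1 weeks.

T ≈ 10.1 weeks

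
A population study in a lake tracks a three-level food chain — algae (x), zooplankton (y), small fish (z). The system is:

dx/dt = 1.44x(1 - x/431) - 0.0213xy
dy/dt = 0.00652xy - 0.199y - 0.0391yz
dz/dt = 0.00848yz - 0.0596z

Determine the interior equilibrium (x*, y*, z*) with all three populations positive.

From dz/dt = 0: 0.00848y* = 0.0596, so y* = 7.03.
From dx/dt = 0: 1.44(1 - x*/431) = 0.0213·7.03, giving x* = 431·(1 - 0.104) = 386.
From dy/dt = 0: 0.00652·386 - 0.199 = 0.0391z*, so z* = 2.32/0.0391 = 59.3.

x* ≈ 386, y* ≈ 7.03, z* ≈ 59.3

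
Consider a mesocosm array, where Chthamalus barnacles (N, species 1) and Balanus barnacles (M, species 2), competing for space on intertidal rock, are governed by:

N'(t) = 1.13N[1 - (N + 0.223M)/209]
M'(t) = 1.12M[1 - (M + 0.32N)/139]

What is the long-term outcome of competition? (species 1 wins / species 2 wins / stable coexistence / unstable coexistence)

stable coexistence

Compare the nullcline intercepts: K1/α12 = 209/0.223 = 937 > K2 = 139; K2/α21 = 139/0.32 = 434 > K1 = 209.
Since both inequalities hold, each species can invade when rare, so the interior equilibrium is stable.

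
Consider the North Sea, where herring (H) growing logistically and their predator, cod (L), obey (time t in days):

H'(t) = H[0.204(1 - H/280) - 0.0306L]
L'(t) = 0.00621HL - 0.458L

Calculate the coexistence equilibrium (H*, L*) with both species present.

H* ≈ 73.8, L* ≈ 4.91

From dL/dt = 0 with L > 0: 0.00621H* = 0.458, so H* = 73.8.
Substitute into dH/dt = 0: 0.204(1 - 73.8/280) = 0.0306L*.
The bracket is 0.737, giving L* = 0.15/0.0306 = 4.91.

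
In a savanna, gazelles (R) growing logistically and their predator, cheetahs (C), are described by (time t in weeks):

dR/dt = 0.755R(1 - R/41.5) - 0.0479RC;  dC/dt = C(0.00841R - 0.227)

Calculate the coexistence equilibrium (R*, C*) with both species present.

From dC/dt = 0 with C > 0: 0.00841R* = 0.227, so R* = 27.
Substitute into dR/dt = 0: 0.755(1 - 27/41.5) = 0.0479C*.
The bracket is 0.35, giving C* = 0.264/0.0479 = 5.51.

R* ≈ 27, C* ≈ 5.51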